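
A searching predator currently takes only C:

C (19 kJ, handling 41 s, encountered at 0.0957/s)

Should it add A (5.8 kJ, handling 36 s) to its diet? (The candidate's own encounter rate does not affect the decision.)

Intake rate on the current diet: R = (0.0957×19) / (1 + 0.0957×41) = 1.818/4.924 = 0.3693 kJ/s.
A: E/h = 5.8/36 = 0.1611 kJ/s.
0.1611 < 0.3693, so adding A would lower the average — exclude it.

No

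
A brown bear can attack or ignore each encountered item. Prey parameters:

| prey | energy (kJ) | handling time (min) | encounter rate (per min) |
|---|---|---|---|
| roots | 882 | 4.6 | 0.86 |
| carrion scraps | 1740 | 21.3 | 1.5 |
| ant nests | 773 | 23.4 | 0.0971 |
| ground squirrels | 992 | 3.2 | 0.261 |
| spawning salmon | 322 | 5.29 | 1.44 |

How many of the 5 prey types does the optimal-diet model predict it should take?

2

Profitabilities (E/h, kJ/min): ground squirrels 310, roots 192, carrion scraps 81.7, spawning salmon 60.9, ant nests 33. Add prey in this order while the next type's profitability exceeds the intake rate on those already taken.
Rate on top 1: 141.1. roots: 192 > 141.1 → include.
Rate on top 2: 175.7. carrion scraps: 81.7 < 175.7 → exclude; stop.
Optimal diet: ground squirrels, roots — 2 of 5 types.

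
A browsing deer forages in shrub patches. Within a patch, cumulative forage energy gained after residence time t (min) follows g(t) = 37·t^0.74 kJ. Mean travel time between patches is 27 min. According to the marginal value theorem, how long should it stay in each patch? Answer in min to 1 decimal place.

76.8 min

Optimal t* satisfies g'(t*) = g(t*)/(T + t*).
g'(t) = 0.74·37·t^-0.26. Setting 0.74·37·t^-0.26 = 37·t^0.74/(27+t) gives 0.74(27+t) = t, so 0.26·t = 0.74×27.
t* = 0.74×27/0.26 = 76.85 min.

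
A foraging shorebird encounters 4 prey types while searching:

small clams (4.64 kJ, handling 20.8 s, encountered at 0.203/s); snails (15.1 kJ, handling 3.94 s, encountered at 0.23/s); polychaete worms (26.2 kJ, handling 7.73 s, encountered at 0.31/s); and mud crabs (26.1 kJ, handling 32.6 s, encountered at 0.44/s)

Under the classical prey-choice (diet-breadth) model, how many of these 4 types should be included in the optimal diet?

E/h in descending order: snails 3.83, polychaete worms 3.39, mud crabs 0.801, small clams 0.223 kJ/s. The optimal diet is the largest prefix of this list for which every included type satisfies E_i/h_i > R on the types above it.
Rate on top 1: 1.822. polychaete worms: 3.39 > 1.822 → include.
Rate on top 2: 2.695. mud crabs: 0.801 < 2.695 → exclude; stop.
Optimal diet: snails, polychaete worms — 2 of 4 types.

2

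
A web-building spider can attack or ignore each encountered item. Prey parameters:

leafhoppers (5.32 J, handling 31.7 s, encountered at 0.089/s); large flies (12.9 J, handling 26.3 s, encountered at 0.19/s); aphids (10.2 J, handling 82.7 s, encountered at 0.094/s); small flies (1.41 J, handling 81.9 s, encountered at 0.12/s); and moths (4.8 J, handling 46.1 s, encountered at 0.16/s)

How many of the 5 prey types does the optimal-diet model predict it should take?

Rank by E/h (J/s): large flies 0.49, leafhoppers 0.168, aphids 0.123, moths 0.104, small flies 0.0172. Include each in turn until the next type's E/h falls below the running intake rate.
Rate on top 1: 0.4087. leafhoppers: 0.168 < 0.4087 → exclude; stop.
Optimal diet: large flies — 1 of 5 types.

1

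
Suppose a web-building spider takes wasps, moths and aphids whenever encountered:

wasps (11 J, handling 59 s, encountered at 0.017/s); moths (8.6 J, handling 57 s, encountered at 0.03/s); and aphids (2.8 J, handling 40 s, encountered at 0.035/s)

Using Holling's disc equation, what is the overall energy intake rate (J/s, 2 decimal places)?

0.11 J/s

R = (0.017×11 + 0.03×8.6 + 0.035×2.8) / (1 + 0.017×59 + 0.03×57 + 0.035×40) = 0.543/5.113 = 0.1062 J/s.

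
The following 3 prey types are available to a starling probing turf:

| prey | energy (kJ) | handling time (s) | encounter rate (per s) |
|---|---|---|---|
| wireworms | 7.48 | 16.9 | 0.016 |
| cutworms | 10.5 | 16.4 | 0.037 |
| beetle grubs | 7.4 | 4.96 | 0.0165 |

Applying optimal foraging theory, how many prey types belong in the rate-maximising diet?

3

E/h in descending order: beetle grubs 1.49, cutworms 0.64, wireworms 0.443 kJ/s. The optimal diet is the largest prefix of this list for which every included type satisfies E_i/h_i > R on the types above it.
Rate on top 1: 0.1129. cutworms: 0.64 > 0.1129 → include.
Rate on top 2: 0.3024. wireworms: 0.443 > 0.3024 → include.
Optimal diet: beetle grubs, cutworms, wireworms — 3 of 3 types.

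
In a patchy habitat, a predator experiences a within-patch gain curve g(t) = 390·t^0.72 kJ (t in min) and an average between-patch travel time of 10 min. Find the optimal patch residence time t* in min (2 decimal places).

Maximise g(t)/(T+t): set derivative to zero → g'(t)(T+t) = g(t).
g'(t) = 0.72·390·t^-0.28. Setting 0.72·390·t^-0.28 = 390·t^0.72/(10+t) gives 0.72(10+t) = t, so 0.28·t = 0.72×10.
t* = 0.72×10/0.28 = 25.71 min.

25.71 min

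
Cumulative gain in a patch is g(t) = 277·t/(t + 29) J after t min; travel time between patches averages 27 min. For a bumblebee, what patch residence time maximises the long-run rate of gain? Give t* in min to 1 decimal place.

28.0 min

Maximise g(t)/(T+t): set derivative to zero → g'(t)(T+t) = g(t).
g'(t) = 277·29/(t + 29)². Setting 277·29/(t+29)² = 277t/[(t+29)(27+t)] gives 29(27+t) = t(t+29), so t² = 29×27 = 783.
t* = √783 = 27.98 min.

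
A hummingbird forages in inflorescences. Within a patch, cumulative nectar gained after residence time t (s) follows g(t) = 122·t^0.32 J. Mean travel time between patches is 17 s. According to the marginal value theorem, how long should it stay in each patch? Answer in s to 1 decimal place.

8.0 s

Optimal t* satisfies g'(t*) = g(t*)/(T + t*).
g'(t) = 0.32·122·t^-0.68. Setting 0.32·122·t^-0.68 = 122·t^0.32/(17+t) gives 0.32(17+t) = t, so 0.68·t = 0.32×17.
t* = 0.32×17/0.68 = 8 s.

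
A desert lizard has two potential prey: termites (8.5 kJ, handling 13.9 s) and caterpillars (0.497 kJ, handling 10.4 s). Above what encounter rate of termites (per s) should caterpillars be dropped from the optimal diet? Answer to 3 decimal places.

0.006 per s

At the threshold, the rate on termites alone equals the profitability of caterpillars: λ·8.5/(1 + λ·13.9) = 0.497/10.4 = 0.04779.
Rearranging, λ(8.5 − 0.04779×13.9) = 0.04779, so λ = 0.04779/7.836 = 0.006099 per s.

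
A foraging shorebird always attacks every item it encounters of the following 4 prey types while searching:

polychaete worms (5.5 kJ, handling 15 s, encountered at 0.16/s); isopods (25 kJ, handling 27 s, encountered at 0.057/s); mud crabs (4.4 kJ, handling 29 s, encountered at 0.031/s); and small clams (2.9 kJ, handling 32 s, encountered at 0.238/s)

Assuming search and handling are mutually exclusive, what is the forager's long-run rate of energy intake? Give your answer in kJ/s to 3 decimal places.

R = Σλ_iE_i / (1 + Σλ_ih_i)
Numerator: 0.16×5.5 + 0.057×25 + 0.031×4.4 + 0.238×2.9 = 3.132
Denominator: 1 + 0.16×15 + 0.057×27 + 0.031×29 + 0.238×32 = 13.45
R = 3.132/13.45 = 0.2328 kJ/s

0.233 kJ/s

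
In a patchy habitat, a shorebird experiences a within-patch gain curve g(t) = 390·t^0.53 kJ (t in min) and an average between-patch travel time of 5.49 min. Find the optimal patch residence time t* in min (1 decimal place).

Optimal t* satisfies g'(t*) = g(t*)/(T + t*).
g'(t) = 0.53·390·t^-0.47. Setting 0.53·390·t^-0.47 = 390·t^0.53/(5.49+t) gives 0.53(5.49+t) = t, so 0.47·t = 0.53×5.49.
t* = 0.53×5.49/0.47 = 6.191 min.

6.2 min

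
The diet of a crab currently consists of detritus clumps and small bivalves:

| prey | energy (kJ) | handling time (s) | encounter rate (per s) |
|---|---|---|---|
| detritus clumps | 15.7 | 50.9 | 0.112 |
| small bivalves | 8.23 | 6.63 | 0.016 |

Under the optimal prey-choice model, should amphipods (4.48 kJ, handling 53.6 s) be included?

Intake rate on the current diet: R = (0.112×15.7 + 0.016×8.23) / (1 + 0.112×50.9 + 0.016×6.63) = 1.89/6.807 = 0.2777 kJ/s.
Profitability of amphipods: 4.48/53.6 = 0.08358 kJ/s.
0.08358 < 0.2777, so adding amphipods would lower the average — exclude it.

No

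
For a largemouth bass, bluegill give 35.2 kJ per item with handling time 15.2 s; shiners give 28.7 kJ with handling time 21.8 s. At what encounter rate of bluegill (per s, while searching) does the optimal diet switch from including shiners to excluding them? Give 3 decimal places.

0.087 per s

The zero-one rule: include shiners iff E₂/h₂ > λE₁/(1+λh₁). Equality gives the switch point.
λE₁h₂ = E₂ + λE₂h₁ ⇒ λ = E₂/(E₁h₂ − E₂h₁) = 28.7/(767.4 − 436.2) = 0.08668 per s.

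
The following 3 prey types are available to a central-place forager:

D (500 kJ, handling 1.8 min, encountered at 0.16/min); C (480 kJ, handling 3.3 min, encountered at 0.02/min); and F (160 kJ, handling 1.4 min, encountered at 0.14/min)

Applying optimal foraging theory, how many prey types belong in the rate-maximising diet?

3

Rank by E/h (kJ/min): D 278, C 145, F 114. Include each in turn until the next type's E/h falls below the running intake rate.
Rate on top 1: 62.11. C: 145 > 62.11 → include.
Rate on top 2: 66.17. F: 114 > 66.17 → include.
Optimal diet: D, C, F — 3 of 3 types.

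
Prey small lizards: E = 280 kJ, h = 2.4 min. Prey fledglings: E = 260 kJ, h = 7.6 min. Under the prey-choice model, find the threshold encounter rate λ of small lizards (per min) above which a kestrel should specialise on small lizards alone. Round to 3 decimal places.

Drop fledglings once their profitability E₂/h₂ falls below the rate achievable on small lizards alone: E₂/h₂ = λE₁/(1 + λh₁).
Solve for λ: λE₁h₂ = E₂(1 + λh₁) → λ(E₁h₂ − E₂h₁) = E₂ → λ = E₂/(E₁h₂ − E₂h₁).
λ = 260/(280×7.6 − 260×2.4) = 260/1504 = 0.1729 per min.

0.173 per min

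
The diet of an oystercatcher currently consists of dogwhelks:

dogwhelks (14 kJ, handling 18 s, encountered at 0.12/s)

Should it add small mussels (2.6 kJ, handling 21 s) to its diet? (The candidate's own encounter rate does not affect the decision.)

No

Current rate: (0.12×14)/(1 + 0.12×18) = 0.5316 kJ/s.
small mussels: E/h = 2.6/21 = 0.1238 kJ/s.
Since 0.1238 < R, time spent handling small mussels is better spent searching.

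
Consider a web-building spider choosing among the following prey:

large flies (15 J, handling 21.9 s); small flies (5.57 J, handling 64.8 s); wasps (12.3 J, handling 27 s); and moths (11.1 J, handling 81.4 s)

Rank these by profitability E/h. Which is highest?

In descending order of E/h:
large flies: 15/21.9 = 0.685 J/s
wasps: 12.3/27 = 0.456 J/s
moths: 11.1/81.4 = 0.136 J/s
small flies: 5.57/64.8 = 0.086 J/s

large flies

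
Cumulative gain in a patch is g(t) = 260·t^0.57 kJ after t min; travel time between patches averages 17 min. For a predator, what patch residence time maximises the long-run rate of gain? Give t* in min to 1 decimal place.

Maximise g(t)/(T+t): set derivative to zero → g'(t)(T+t) = g(t).
g'(t) = 0.57·260·t^-0.43. Setting 0.57·260·t^-0.43 = 260·t^0.57/(17+t) gives 0.57(17+t) = t, so 0.43·t = 0.57×17.
t* = 0.57×17/0.43 = 22.53 min.

22.5 min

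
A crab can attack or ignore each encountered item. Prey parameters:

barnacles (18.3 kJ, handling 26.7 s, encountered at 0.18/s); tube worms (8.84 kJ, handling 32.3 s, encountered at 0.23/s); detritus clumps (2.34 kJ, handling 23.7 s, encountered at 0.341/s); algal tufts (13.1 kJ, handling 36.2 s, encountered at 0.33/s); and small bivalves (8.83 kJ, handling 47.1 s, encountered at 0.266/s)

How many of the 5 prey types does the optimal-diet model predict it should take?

1

Rank by E/h (kJ/s): barnacles 0.685, algal tufts 0.362, tube worms 0.274, small bivalves 0.187, detritus clumps 0.0987. Include each in turn until the next type's E/h falls below the running intake rate.
Rate on top 1: 0.5673. algal tufts: 0.362 < 0.5673 → exclude; stop.
Optimal diet: barnacles — 1 of 5 types.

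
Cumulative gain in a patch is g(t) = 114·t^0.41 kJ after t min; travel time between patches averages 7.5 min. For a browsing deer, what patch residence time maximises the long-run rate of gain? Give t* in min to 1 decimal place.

5.2 min

Maximise g(t)/(T+t): set derivative to zero → g'(t)(T+t) = g(t).
g'(t) = 0.41·114·t^-0.59. Setting 0.41·114·t^-0.59 = 114·t^0.41/(7.5+t) gives 0.41(7.5+t) = t, so 0.59·t = 0.41×7.5.
t* = 0.41×7.5/0.59 = 5.212 min.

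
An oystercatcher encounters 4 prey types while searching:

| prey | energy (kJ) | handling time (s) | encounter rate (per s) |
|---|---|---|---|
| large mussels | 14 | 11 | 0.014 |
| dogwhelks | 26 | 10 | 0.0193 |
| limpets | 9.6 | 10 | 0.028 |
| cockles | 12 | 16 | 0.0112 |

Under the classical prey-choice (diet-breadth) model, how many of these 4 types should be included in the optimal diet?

4

E/h in descending order: dogwhelks 2.6, large mussels 1.27, limpets 0.96, cockles 0.75 kJ/s. The optimal diet is the largest prefix of this list for which every included type satisfies E_i/h_i > R on the types above it.
Rate on top 1: 0.4206. large mussels: 1.27 > 0.4206 → include.
Rate on top 2: 0.518. limpets: 0.96 > 0.518 → include.
Rate on top 3: 0.5941. cockles: 0.75 > 0.5941 → include.
Optimal diet: dogwhelks, large mussels, limpets, cockles — 4 of 4 types.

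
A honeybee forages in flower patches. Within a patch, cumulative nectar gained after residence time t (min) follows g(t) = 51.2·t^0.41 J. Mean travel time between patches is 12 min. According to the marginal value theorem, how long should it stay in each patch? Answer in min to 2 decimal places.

8.34 min

Maximise g(t)/(T+t): set derivative to zero → g'(t)(T+t) = g(t).
g'(t) = 0.41·51.2·t^-0.59. Setting 0.41·51.2·t^-0.59 = 51.2·t^0.41/(12+t) gives 0.41(12+t) = t, so 0.59·t = 0.41×12.
t* = 0.41×12/0.59 = 8.339 min.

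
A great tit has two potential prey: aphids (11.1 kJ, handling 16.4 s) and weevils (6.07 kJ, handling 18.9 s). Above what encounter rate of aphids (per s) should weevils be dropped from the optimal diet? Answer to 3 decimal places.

Drop weevils once their profitability E₂/h₂ falls below the rate achievable on aphids alone: E₂/h₂ = λE₁/(1 + λh₁).
Solve for λ: λE₁h₂ = E₂(1 + λh₁) → λ(E₁h₂ − E₂h₁) = E₂ → λ = E₂/(E₁h₂ − E₂h₁).
λ = 6.07/(11.1×18.9 − 6.07×16.4) = 6.07/110.2 = 0.05506 per s.

0.055 per s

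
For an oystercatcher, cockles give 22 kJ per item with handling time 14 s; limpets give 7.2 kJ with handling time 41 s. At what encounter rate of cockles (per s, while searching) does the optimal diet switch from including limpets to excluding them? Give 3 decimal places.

At the threshold, the rate on cockles alone equals the profitability of limpets: λ·22/(1 + λ·14) = 7.2/41 = 0.1756.
Rearranging, λ(22 − 0.1756×14) = 0.1756, so λ = 0.1756/19.54 = 0.008987 per s.

0.009 per s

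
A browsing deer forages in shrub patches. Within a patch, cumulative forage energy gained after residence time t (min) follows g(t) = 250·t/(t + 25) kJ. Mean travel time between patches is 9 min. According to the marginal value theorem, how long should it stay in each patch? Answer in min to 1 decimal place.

Maximise g(t)/(T+t): set derivative to zero → g'(t)(T+t) = g(t).
g'(t) = 250·25/(t + 25)². Setting 250·25/(t+25)² = 250t/[(t+25)(9+t)] gives 25(9+t) = t(t+25), so t² = 25×9 = 225.
t* = √225 = 15 min.

15.0 min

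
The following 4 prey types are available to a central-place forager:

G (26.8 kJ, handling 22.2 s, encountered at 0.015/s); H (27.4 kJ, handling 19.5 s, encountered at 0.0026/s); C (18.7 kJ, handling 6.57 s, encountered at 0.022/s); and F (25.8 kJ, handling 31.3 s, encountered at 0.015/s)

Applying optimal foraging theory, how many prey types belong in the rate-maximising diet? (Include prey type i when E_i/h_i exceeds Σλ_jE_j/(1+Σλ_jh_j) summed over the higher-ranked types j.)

4

Profitabilities (E/h, kJ/s): C 2.85, H 1.41, G 1.21, F 0.824. Add prey in this order while the next type's profitability exceeds the intake rate on those already taken.
Rate on top 1: 0.3594. H: 1.41 > 0.3594 → include.
Rate on top 2: 0.4038. G: 1.21 > 0.4038 → include.
Rate on top 3: 0.5789. F: 0.824 > 0.5789 → include.
Optimal diet: C, H, G, F — 4 of 4 types.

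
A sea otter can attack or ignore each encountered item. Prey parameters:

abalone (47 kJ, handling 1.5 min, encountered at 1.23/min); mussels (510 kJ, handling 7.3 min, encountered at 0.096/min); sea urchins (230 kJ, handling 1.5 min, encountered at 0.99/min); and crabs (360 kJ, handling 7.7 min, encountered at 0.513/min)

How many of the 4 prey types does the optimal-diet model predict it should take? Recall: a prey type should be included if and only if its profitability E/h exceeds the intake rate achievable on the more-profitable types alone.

1

Rank by E/h (kJ/min): sea urchins 153, mussels 69.9, crabs 46.8, abalone 31.3. Include each in turn until the next type's E/h falls below the running intake rate.
Rate on top 1: 91.63. mussels: 69.9 < 91.63 → exclude; stop.
Optimal diet: sea urchins — 1 of 4 types.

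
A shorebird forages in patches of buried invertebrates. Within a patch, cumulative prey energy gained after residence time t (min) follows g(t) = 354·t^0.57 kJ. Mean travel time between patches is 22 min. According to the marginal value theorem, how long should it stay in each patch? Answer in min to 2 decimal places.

29.16 min

Maximise g(t)/(T+t): set derivative to zero → g'(t)(T+t) = g(t).
g'(t) = 0.57·354·t^-0.43. Setting 0.57·354·t^-0.43 = 354·t^0.57/(22+t) gives 0.57(22+t) = t, so 0.43·t = 0.57×22.
t* = 0.57×22/0.43 = 29.16 min.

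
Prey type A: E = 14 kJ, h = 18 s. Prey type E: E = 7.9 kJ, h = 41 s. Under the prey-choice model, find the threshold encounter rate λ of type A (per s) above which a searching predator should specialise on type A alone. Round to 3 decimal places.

The zero-one rule: include type E iff E₂/h₂ > λE₁/(1+λh₁). Equality gives the switch point.
λE₁h₂ = E₂ + λE₂h₁ ⇒ λ = E₂/(E₁h₂ − E₂h₁) = 7.9/(574 − 142.2) = 0.0183 per s.

0.018 per s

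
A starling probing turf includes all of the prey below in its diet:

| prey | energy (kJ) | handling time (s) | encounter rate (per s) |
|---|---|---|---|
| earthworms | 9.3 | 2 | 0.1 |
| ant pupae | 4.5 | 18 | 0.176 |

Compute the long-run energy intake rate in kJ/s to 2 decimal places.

R = (0.1×9.3 + 0.176×4.5) / (1 + 0.1×2 + 0.176×18) = 1.722/4.368 = 0.3942 kJ/s.

0.39 kJ/s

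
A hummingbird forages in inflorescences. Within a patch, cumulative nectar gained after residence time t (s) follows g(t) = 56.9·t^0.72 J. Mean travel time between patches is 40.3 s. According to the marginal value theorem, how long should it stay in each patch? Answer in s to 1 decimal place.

103.6 s

Optimal t* satisfies g'(t*) = g(t*)/(T + t*).
g'(t) = 0.72·56.9·t^-0.28. Setting 0.72·56.9·t^-0.28 = 56.9·t^0.72/(40.3+t) gives 0.72(40.3+t) = t, so 0.28·t = 0.72×40.3.
t* = 0.72×40.3/0.28 = 103.6 s.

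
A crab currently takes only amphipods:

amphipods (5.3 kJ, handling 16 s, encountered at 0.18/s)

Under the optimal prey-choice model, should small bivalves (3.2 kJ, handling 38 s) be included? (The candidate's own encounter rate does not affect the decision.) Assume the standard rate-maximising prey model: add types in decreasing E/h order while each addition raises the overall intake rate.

Current rate: (0.18×5.3)/(1 + 0.18×16) = 0.2459 kJ/s.
small bivalves: E/h = 3.2/38 = 0.08421 kJ/s.
Since 0.08421 < R, time spent handling small bivalves is better spent searching.

No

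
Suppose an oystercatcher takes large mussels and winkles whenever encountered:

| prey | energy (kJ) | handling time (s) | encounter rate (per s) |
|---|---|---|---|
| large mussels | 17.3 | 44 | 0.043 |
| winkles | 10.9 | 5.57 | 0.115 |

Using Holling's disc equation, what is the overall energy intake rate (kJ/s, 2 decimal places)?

0.57 kJ/s

Energy encountered per unit search time: 0.043×17.3 + 0.115×10.9 = 1.997 kJ/s.
Handling time per unit search time: 0.043×44 + 0.115×5.57 = 2.533.
Rate = 1.997/(1 + 2.533) = 0.5654 kJ/s.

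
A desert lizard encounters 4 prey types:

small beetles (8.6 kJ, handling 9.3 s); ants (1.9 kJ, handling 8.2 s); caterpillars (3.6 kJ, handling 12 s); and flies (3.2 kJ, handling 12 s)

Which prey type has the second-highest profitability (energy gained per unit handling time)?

caterpillars

Profitability E/h (kJ/s): small beetles = 8.6/9.3 = 0.925, ants = 1.9/8.2 = 0.232, caterpillars = 3.6/12 = 0.3, flies = 3.2/12 = 0.267.
Ranked: small beetles > caterpillars > flies > ants.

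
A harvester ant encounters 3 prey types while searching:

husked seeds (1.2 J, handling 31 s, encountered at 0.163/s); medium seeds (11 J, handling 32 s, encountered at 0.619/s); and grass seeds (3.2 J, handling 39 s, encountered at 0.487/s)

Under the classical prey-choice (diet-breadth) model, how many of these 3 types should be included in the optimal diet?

Profitabilities (E/h, J/s): medium seeds 0.344, grass seeds 0.0821, husked seeds 0.0387. Add prey in this order while the next type's profitability exceeds the intake rate on those already taken.
Rate on top 1: 0.3272. grass seeds: 0.0821 < 0.3272 → exclude; stop.
Optimal diet: medium seeds — 1 of 3 types.

1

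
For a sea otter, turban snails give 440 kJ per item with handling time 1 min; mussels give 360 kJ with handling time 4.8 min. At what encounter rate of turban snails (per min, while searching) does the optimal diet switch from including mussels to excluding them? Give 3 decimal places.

0.205 per min

Drop mussels once their profitability E₂/h₂ falls below the rate achievable on turban snails alone: E₂/h₂ = λE₁/(1 + λh₁).
Solve for λ: λE₁h₂ = E₂(1 + λh₁) → λ(E₁h₂ − E₂h₁) = E₂ → λ = E₂/(E₁h₂ − E₂h₁).
λ = 360/(440×4.8 − 360×1) = 360/1752 = 0.2055 per min.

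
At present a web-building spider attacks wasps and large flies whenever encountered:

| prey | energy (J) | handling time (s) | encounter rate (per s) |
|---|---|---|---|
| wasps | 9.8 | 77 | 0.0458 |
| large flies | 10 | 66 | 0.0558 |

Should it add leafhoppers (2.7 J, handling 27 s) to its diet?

Current rate: (0.0458×9.8 + 0.0558×10)/(1 + 0.0458×77 + 0.0558×66) = 0.1226 J/s.
Profitability of leafhoppers: 2.7/27 = 0.1 J/s.
0.1 < 0.1226, so adding leafhoppers would lower the average — exclude it.

No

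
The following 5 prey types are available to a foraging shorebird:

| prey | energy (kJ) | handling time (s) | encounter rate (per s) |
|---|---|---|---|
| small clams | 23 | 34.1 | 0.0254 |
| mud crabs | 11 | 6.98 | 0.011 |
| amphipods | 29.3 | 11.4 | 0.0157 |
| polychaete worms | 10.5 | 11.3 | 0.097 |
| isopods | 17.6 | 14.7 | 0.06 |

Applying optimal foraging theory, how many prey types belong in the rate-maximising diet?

Profitabilities (E/h, kJ/s): amphipods 2.57, mud crabs 1.58, isopods 1.2, polychaete worms 0.929, small clams 0.674. Add prey in this order while the next type's profitability exceeds the intake rate on those already taken.
Rate on top 1: 0.3902. mud crabs: 1.58 > 0.3902 → include.
Rate on top 2: 0.4627. isopods: 1.2 > 0.4627 → include.
Rate on top 3: 0.7658. polychaete worms: 0.929 > 0.7658 → include.
Rate on top 4: 0.8212. small clams: 0.674 < 0.8212 → exclude; stop.
Optimal diet: amphipods, mud crabs, isopods, polychaete worms — 4 of 5 types.

4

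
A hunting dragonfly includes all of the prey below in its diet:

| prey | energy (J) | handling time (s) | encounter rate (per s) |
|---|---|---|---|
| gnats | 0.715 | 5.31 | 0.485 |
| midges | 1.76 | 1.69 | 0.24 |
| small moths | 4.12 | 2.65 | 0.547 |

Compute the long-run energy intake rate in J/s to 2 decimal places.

R = Σλ_iE_i / (1 + Σλ_ih_i)
Numerator: 0.485×0.715 + 0.24×1.76 + 0.547×4.12 = 3.023
Denominator: 1 + 0.485×5.31 + 0.24×1.69 + 0.547×2.65 = 5.431
R = 3.023/5.431 = 0.5566 J/s

0.56 J/s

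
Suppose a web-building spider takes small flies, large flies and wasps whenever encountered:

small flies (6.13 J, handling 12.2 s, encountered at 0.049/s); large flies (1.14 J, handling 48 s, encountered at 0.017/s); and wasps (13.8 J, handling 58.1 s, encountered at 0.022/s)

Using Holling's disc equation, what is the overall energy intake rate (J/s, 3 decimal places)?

0.169 J/s

R = Σλ_iE_i / (1 + Σλ_ih_i)
Numerator: 0.049×6.13 + 0.017×1.14 + 0.022×13.8 = 0.6233
Denominator: 1 + 0.049×12.2 + 0.017×48 + 0.022×58.1 = 3.692
R = 0.6233/3.692 = 0.1688 J/s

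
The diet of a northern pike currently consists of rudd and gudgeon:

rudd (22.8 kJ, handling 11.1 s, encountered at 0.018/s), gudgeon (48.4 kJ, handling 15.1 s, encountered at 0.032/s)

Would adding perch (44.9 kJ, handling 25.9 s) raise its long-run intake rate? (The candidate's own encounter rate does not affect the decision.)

Yes

On rudd and gudgeon alone, R = ΣλE/(1+Σλh) = 1.959/1.683 = 1.164 kJ/s.
perch: E/h = 44.9/25.9 = 1.734 kJ/s.
Since 1.734 > R, including perch increases the long-run rate.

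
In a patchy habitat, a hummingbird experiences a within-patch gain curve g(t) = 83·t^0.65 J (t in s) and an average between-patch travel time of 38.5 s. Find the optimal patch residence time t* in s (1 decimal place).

Optimal t* satisfies g'(t*) = g(t*)/(T + t*).
g'(t) = 0.65·83·t^-0.35. Setting 0.65·83·t^-0.35 = 83·t^0.65/(38.5+t) gives 0.65(38.5+t) = t, so 0.35·t = 0.65×38.5.
t* = 0.65×38.5/0.35 = 71.5 s.

71.5 s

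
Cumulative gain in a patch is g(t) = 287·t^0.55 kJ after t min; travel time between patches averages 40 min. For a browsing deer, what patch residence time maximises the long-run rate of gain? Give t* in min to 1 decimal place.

48.9 min

Maximise g(t)/(T+t): set derivative to zero → g'(t)(T+t) = g(t).
g'(t) = 0.55·287·t^-0.45. Setting 0.55·287·t^-0.45 = 287·t^0.55/(40+t) gives 0.55(40+t) = t, so 0.45·t = 0.55×40.
t* = 0.55×40/0.45 = 48.89 min.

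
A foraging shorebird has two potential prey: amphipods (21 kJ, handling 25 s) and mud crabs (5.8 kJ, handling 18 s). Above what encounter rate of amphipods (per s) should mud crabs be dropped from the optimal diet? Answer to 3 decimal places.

0.025 per s

Drop mud crabs once their profitability E₂/h₂ falls below the rate achievable on amphipods alone: E₂/h₂ = λE₁/(1 + λh₁).
Solve for λ: λE₁h₂ = E₂(1 + λh₁) → λ(E₁h₂ − E₂h₁) = E₂ → λ = E₂/(E₁h₂ − E₂h₁).
λ = 5.8/(21×18 − 5.8×25) = 5.8/233 = 0.02489 per s.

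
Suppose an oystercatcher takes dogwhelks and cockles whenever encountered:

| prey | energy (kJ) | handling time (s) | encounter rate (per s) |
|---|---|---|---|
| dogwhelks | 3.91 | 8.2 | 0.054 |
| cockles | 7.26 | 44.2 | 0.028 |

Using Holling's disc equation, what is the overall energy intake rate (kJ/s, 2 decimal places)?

Energy encountered per unit search time: 0.054×3.91 + 0.028×7.26 = 0.4144 kJ/s.
Handling time per unit search time: 0.054×8.2 + 0.028×44.2 = 1.68.
Rate = 0.4144/(1 + 1.68) = 0.1546 kJ/s.

0.15 kJ/s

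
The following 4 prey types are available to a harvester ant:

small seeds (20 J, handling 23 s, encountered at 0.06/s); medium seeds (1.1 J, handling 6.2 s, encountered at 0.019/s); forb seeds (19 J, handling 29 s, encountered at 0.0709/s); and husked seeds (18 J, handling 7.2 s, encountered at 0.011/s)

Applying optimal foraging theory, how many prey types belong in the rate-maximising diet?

3

Profitabilities (E/h, J/s): husked seeds 2.5, small seeds 0.87, forb seeds 0.655, medium seeds 0.177. Add prey in this order while the next type's profitability exceeds the intake rate on those already taken.
Rate on top 1: 0.1835. small seeds: 0.87 > 0.1835 → include.
Rate on top 2: 0.5685. forb seeds: 0.655 > 0.5685 → include.
Rate on top 3: 0.608. medium seeds: 0.177 < 0.608 → exclude; stop.
Optimal diet: husked seeds, small seeds, forb seeds — 3 of 4 types.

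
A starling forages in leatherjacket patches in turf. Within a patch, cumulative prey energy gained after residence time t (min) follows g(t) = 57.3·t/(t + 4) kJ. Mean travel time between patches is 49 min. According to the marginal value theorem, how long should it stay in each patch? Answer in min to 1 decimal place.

14.0 min

By the marginal value theorem, leave when the instantaneous gain rate g'(t) equals the habitat-wide average g(t)/(T + t).
g'(t) = 57.3·4/(t + 4)². Setting 57.3·4/(t+4)² = 57.3t/[(t+4)(49+t)] gives 4(49+t) = t(t+4), so t² = 4×49 = 196.
t* = √196 = 14 min.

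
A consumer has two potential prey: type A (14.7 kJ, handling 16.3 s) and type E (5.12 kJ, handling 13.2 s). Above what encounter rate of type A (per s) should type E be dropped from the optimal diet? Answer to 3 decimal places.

0.046 per s

Drop type E once their profitability E₂/h₂ falls below the rate achievable on type A alone: E₂/h₂ = λE₁/(1 + λh₁).
Solve for λ: λE₁h₂ = E₂(1 + λh₁) → λ(E₁h₂ − E₂h₁) = E₂ → λ = E₂/(E₁h₂ − E₂h₁).
λ = 5.12/(14.7×13.2 − 5.12×16.3) = 5.12/110.6 = 0.0463 per s.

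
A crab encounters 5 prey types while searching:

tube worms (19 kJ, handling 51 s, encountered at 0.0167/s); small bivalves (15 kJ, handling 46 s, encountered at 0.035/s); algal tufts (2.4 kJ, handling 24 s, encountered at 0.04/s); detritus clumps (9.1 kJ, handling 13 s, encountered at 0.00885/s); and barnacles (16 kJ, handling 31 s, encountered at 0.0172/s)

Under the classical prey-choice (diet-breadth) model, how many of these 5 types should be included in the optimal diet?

4

Profitabilities (E/h, kJ/s): detritus clumps 0.7, barnacles 0.516, tube worms 0.373, small bivalves 0.326, algal tufts 0.1. Add prey in this order while the next type's profitability exceeds the intake rate on those already taken.
Rate on top 1: 0.07223. barnacles: 0.516 > 0.07223 → include.
Rate on top 2: 0.2158. tube worms: 0.373 > 0.2158 → include.
Rate on top 3: 0.2692. small bivalves: 0.326 > 0.2692 → include.
Rate on top 4: 0.2915. algal tufts: 0.1 < 0.2915 → exclude; stop.
Optimal diet: detritus clumps, barnacles, tube worms, small bivalves — 4 of 5 types.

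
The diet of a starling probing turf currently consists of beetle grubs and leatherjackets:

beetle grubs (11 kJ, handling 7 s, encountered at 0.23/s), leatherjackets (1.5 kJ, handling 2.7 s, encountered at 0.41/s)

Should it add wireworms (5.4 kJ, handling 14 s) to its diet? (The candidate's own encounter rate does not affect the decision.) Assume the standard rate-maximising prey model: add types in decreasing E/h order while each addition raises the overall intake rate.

No

On beetle grubs and leatherjackets alone, R = ΣλE/(1+Σλh) = 3.145/3.717 = 0.8461 kJ/s.
Profitability of wireworms: 5.4/14 = 0.3857 kJ/s.
0.3857 < 0.8461, so adding wireworms would lower the average — exclude it.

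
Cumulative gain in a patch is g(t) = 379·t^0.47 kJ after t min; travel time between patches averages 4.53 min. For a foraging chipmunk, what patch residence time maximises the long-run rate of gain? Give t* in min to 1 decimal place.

4.0 min

Maximise g(t)/(T+t): set derivative to zero → g'(t)(T+t) = g(t).
g'(t) = 0.47·379·t^-0.53. Setting 0.47·379·t^-0.53 = 379·t^0.47/(4.53+t) gives 0.47(4.53+t) = t, so 0.53·t = 0.47×4.53.
t* = 0.47×4.53/0.53 = 4.017 min.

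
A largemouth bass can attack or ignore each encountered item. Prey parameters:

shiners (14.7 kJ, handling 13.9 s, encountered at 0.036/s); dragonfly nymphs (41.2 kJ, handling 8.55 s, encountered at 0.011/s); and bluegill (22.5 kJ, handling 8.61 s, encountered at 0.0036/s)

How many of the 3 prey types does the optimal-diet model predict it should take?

3

E/h in descending order: dragonfly nymphs 4.82, bluegill 2.61, shiners 1.06 kJ/s. The optimal diet is the largest prefix of this list for which every included type satisfies E_i/h_i > R on the types above it.
Rate on top 1: 0.4142. bluegill: 2.61 > 0.4142 → include.
Rate on top 2: 0.4748. shiners: 1.06 > 0.4748 → include.
Optimal diet: dragonfly nymphs, bluegill, shiners — 3 of 3 types.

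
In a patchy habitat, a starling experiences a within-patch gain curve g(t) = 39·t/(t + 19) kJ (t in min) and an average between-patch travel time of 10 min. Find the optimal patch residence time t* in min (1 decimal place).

13.8 min

Optimal t* satisfies g'(t*) = g(t*)/(T + t*).
g'(t) = 39·19/(t + 19)². Setting 39·19/(t+19)² = 39t/[(t+19)(10+t)] gives 19(10+t) = t(t+19), so t² = 19×10 = 190.
t* = √190 = 13.78 min.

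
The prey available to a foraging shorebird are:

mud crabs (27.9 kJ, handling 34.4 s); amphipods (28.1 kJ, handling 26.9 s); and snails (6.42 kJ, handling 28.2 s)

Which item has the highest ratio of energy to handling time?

amphipods

In descending order of E/h:
amphipods: 28.1/26.9 = 1.04 kJ/s
mud crabs: 27.9/34.4 = 0.811 kJ/s
snails: 6.42/28.2 = 0.228 kJ/s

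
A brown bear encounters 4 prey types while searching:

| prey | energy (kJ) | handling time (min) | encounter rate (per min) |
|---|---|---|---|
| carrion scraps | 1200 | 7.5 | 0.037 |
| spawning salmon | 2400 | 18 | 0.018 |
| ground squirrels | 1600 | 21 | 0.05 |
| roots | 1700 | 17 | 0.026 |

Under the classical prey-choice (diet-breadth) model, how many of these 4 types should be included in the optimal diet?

4

Rank by E/h (kJ/min): carrion scraps 160, spawning salmon 133, roots 100, ground squirrels 76.2. Include each in turn until the next type's E/h falls below the running intake rate.
Rate on top 1: 34.76. spawning salmon: 133 > 34.76 → include.
Rate on top 2: 54.7. roots: 100 > 54.7 → include.
Rate on top 3: 64.5. ground squirrels: 76.2 > 64.5 → include.
Optimal diet: carrion scraps, spawning salmon, roots, ground squirrels — 4 of 4 types.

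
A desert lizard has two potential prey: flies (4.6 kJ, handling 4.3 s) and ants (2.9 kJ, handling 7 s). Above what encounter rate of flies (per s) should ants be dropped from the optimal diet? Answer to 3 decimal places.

0.147 per s

Drop ants once their profitability E₂/h₂ falls below the rate achievable on flies alone: E₂/h₂ = λE₁/(1 + λh₁).
Solve for λ: λE₁h₂ = E₂(1 + λh₁) → λ(E₁h₂ − E₂h₁) = E₂ → λ = E₂/(E₁h₂ − E₂h₁).
λ = 2.9/(4.6×7 − 2.9×4.3) = 2.9/19.73 = 0.147 per s.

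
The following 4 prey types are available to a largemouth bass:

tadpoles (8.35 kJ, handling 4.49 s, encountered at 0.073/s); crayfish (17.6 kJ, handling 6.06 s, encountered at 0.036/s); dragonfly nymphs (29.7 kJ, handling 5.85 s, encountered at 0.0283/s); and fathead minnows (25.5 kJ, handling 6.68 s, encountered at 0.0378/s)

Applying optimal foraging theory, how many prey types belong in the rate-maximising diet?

4

Rank by E/h (kJ/s): dragonfly nymphs 5.08, fathead minnows 3.82, crayfish 2.9, tadpoles 1.86. Include each in turn until the next type's E/h falls below the running intake rate.
Rate on top 1: 0.7211. fathead minnows: 3.82 > 0.7211 → include.
Rate on top 2: 1.272. crayfish: 2.9 > 1.272 → include.
Rate on top 3: 1.49. tadpoles: 1.86 > 1.49 → include.
Optimal diet: dragonfly nymphs, fathead minnows, crayfish, tadpoles — 4 of 4 types.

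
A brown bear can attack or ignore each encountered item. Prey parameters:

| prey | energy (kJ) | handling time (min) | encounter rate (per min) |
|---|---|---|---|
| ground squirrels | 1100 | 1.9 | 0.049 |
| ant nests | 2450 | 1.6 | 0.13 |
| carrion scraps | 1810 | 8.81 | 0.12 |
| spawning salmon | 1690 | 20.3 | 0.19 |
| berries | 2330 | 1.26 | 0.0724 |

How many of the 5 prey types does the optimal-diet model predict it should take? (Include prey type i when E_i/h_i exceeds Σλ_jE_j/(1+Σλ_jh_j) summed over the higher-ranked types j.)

3

Profitabilities (E/h, kJ/min): berries 1.85e+03, ant nests 1.53e+03, ground squirrels 579, carrion scraps 205, spawning salmon 83.3. Add prey in this order while the next type's profitability exceeds the intake rate on those already taken.
Rate on top 1: 154.6. ant nests: 1.53e+03 > 154.6 → include.
Rate on top 2: 375. ground squirrels: 579 > 375 → include.
Rate on top 3: 388.6. carrion scraps: 205 < 388.6 → exclude; stop.
Optimal diet: berries, ant nests, ground squirrels — 3 of 5 types.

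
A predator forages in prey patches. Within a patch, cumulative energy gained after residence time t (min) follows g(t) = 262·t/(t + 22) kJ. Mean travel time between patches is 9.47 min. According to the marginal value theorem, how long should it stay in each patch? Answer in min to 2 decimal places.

Maximise g(t)/(T+t): set derivative to zero → g'(t)(T+t) = g(t).
g'(t) = 262·22/(t + 22)². Setting 262·22/(t+22)² = 262t/[(t+22)(9.47+t)] gives 22(9.47+t) = t(t+22), so t² = 22×9.47 = 208.3.
t* = √208.3 = 14.43 min.

14.43 min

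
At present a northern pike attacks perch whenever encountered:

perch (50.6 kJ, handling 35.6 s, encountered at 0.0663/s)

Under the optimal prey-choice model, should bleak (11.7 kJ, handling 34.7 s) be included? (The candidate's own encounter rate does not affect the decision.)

No

Intake rate on the current diet: R = (0.0663×50.6) / (1 + 0.0663×35.6) = 3.355/3.36 = 0.9984 kJ/s.
bleak: E/h = 11.7/34.7 = 0.3372 kJ/s.
Since 0.3372 < R, time spent handling bleak is better spent searching.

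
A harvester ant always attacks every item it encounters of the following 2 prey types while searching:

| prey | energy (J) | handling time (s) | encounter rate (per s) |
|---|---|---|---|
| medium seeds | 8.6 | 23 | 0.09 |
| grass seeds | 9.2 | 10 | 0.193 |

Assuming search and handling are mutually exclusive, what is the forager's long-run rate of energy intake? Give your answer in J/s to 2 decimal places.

R = Σλ_iE_i / (1 + Σλ_ih_i)
Numerator: 0.09×8.6 + 0.193×9.2 = 2.55
Denominator: 1 + 0.09×23 + 0.193×10 = 5
R = 2.55/5 = 0.5099 J/s

0.51 J/s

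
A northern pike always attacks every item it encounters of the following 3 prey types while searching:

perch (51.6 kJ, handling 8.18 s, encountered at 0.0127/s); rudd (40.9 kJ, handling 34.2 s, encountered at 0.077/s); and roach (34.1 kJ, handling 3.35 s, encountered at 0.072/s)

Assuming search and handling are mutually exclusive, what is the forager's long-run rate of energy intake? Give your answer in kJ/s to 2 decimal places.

Energy encountered per unit search time: 0.0127×51.6 + 0.077×40.9 + 0.072×34.1 = 6.26 kJ/s.
Handling time per unit search time: 0.0127×8.18 + 0.077×34.2 + 0.072×3.35 = 2.978.
Rate = 6.26/(1 + 2.978) = 1.573 kJ/s.

1.57 kJ/s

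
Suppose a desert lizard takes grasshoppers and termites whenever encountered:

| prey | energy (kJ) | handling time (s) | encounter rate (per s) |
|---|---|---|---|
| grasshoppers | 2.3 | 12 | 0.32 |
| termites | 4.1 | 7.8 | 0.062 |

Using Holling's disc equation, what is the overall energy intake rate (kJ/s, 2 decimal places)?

R = Σλ_iE_i / (1 + Σλ_ih_i)
Numerator: 0.32×2.3 + 0.062×4.1 = 0.9902
Denominator: 1 + 0.32×12 + 0.062×7.8 = 5.324
R = 0.9902/5.324 = 0.186 kJ/s

0.19 kJ/s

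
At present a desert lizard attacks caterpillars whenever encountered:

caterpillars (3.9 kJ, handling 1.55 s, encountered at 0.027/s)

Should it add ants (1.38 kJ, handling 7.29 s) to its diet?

Yes

On caterpillars alone, R = ΣλE/(1+Σλh) = 0.1053/1.042 = 0.1011 kJ/s.
ants: E/h = 1.38/7.29 = 0.1893 kJ/s.
0.1893 > 0.1011, so adding ants raises the average — include it.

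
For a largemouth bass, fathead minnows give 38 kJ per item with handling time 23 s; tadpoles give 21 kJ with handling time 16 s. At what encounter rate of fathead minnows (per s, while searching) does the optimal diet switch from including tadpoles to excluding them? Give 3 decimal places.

Drop tadpoles once their profitability E₂/h₂ falls below the rate achievable on fathead minnows alone: E₂/h₂ = λE₁/(1 + λh₁).
Solve for λ: λE₁h₂ = E₂(1 + λh₁) → λ(E₁h₂ − E₂h₁) = E₂ → λ = E₂/(E₁h₂ − E₂h₁).
λ = 21/(38×16 − 21×23) = 21/125 = 0.168 per s.

0.168 per s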